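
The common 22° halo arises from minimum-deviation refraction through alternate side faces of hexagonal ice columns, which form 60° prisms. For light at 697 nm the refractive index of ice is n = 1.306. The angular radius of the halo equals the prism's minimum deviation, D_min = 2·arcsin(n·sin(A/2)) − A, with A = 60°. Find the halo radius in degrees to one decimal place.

21.5°

n·sin(A/2) = 1.306 × sin 30° = 1.306 × 0.5000 = 0.6530.
D_min = 2·arcsin(0.6530) − 60° = 2 × 40.768° − 60° = 21.536°.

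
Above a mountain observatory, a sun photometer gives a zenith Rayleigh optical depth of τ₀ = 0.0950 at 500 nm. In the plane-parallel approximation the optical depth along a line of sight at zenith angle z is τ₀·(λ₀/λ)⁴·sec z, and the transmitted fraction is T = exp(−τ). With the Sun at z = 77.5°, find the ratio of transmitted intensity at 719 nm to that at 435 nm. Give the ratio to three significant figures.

Airmass: sec 77.5° = 4.6202.
τ(719 nm) = 0.0950 × (500/719)⁴ × 4.6202 = 0.0950 × 0.2339 × 4.6202 = 0.1026.
τ(435 nm) = 0.0950 × (500/435)⁴ × 4.6202 = 0.0950 × 1.7455 × 4.6202 = 0.7661.
T(719)/T(435) = exp(τ_B − τ_A) = exp(0.6635) = 1.9416.

1.94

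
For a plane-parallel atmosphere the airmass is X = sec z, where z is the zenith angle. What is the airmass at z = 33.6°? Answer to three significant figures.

1.20

X = sec z = 1/cos 33.6° = 1/0.8329 = 1.2006.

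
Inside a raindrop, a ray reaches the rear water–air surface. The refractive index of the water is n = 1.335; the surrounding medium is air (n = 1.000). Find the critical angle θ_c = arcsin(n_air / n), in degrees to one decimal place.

sin θ_c = n_air / n = 1.000 / 1.335 = 0.7491.
θ_c = arcsin(0.7491) = 48.51°.

48.5°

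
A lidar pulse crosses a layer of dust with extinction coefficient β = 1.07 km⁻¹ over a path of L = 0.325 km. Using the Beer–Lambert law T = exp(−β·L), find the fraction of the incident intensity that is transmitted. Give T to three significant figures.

0.706

τ = β·L = 1.07 × 0.325 = 0.3478.
T = exp(−0.3478) = 0.7063.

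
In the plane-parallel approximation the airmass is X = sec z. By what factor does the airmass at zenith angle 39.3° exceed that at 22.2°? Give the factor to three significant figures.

X(39.3°)/X(22.2°) = sec 39.3° / sec 22.2° = cos 22.2° / cos 39.3° = 0.9259/0.7738 = 1.1965.

1.20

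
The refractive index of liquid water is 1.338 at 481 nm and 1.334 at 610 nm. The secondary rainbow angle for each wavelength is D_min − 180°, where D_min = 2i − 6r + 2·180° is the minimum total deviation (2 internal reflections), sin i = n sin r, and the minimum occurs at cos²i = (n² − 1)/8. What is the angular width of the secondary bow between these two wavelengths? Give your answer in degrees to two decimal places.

1.04°

At 481 nm (n = 1.338): cos²i = 0.09878 → i = 71.682°, r = 45.195°, D_min = 232.193°, rainbow angle = 52.193°.
At 610 nm (n = 1.334): cos²i = 0.09744 → i = 71.810°, r = 45.411°, D_min = 231.153°, rainbow angle = 51.153°.
Angular width = |52.193° − 51.153°| = 1.040°.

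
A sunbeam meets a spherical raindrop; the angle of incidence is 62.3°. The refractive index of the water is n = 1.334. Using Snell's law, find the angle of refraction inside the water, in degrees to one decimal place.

Snell: sin θ_r = sin θ_i / n = sin 62.3° / 1.334 = 0.8854 / 1.334 = 0.6637.
θ_r = arcsin(0.6637) = 41.58°.

41.6°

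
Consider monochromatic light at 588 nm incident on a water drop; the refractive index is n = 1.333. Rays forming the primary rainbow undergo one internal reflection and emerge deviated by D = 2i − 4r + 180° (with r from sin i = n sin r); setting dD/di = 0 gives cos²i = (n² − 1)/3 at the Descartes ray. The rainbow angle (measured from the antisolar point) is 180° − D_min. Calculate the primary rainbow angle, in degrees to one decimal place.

cos²i = (1.77689 − 1)/3 = 0.25896; i = arccos(0.50888) = 59.410°.
sin r = sin 59.410°/1.333 = 0.64579; r = 40.225°.
D_min = 2·59.410° − 4·40.225° + 180° = 137.922°.
Rainbow angle = 180° − D_min = 42.078°.

42.1°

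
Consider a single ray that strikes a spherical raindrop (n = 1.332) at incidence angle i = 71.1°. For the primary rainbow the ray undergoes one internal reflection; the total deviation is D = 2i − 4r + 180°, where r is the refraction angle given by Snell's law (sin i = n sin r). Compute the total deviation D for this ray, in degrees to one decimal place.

sin r = sin 71.1° / 1.332 = 0.9461/1.332 = 0.7103; r = 45.26°.
D = 2·71.1° − 4·45.26° + 180° = 142.20° − 181.03° + 180° = 141.17°.

141.2°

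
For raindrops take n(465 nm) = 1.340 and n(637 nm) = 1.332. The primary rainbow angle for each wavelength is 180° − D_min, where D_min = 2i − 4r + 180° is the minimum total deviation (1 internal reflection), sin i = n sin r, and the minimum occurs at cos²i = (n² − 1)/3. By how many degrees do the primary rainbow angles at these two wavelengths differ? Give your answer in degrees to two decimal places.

1.15°

At 465 nm (n = 1.340): cos²i = 0.26520 → i = 59.004°, r = 39.770°, D_min = 138.929°, rainbow angle = 41.071°.
At 637 nm (n = 1.332): cos²i = 0.25807 → i = 59.469°, r = 40.290°, D_min = 137.776°, rainbow angle = 42.224°.
Angular width = |41.071° − 42.224°| = 1.153°.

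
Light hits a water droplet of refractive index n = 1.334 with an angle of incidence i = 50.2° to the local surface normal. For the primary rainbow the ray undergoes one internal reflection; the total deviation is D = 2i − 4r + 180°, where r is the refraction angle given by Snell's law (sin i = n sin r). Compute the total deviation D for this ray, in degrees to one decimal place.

139.7°

sin r = sin 50.2° / 1.334 = 0.7683/1.334 = 0.5759; r = 35.16°.
D = 2·50.2° − 4·35.16° + 180° = 100.40° − 140.66° + 180° = 139.74°.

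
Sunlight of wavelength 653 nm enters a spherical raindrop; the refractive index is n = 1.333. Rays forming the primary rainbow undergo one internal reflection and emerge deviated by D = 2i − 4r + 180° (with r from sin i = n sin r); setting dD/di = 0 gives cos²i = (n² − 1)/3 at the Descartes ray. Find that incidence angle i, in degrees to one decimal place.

59.4°

cos²i = (1.333² − 1)/3 = (1.77689 − 1)/3 = 0.25896.
cos i = 0.50888, so i = 59.410°.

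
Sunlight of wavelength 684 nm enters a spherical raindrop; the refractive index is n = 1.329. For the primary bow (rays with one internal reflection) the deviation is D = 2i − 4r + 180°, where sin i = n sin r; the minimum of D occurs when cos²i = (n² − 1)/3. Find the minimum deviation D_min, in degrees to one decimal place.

137.3°

cos²i = (1.76624 − 1)/3 = 0.25541; i = arccos(0.50538) = 59.643°.
sin r = sin 59.643°/1.329 = 0.64928; r = 40.487°.
D_min = 2·59.643° − 4·40.487° + 180° = 137.337°.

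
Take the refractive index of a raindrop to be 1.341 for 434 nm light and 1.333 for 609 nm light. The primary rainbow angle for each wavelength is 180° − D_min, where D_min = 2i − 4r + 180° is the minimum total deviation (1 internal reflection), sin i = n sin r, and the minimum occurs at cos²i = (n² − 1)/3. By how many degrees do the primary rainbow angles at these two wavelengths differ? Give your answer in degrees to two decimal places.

1.15°

At 434 nm (n = 1.341): cos²i = 0.26609 → i = 58.946°, r = 39.705°, D_min = 139.071°, rainbow angle = 40.929°.
At 609 nm (n = 1.333): cos²i = 0.25896 → i = 59.410°, r = 40.225°, D_min = 137.922°, rainbow angle = 42.078°.
Angular width = |40.929° − 42.078°| = 1.149°.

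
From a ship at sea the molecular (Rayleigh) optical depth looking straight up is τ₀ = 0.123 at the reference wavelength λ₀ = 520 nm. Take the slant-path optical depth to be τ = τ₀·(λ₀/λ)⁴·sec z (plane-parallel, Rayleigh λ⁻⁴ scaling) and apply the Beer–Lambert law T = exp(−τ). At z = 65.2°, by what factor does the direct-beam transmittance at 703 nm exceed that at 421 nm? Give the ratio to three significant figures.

1.81

Airmass: sec 65.2° = 2.3841.
τ(703 nm) = 0.123 × (520/703)⁴ × 2.3841 = 0.123 × 0.2994 × 2.3841 = 0.0878.
τ(421 nm) = 0.123 × (520/421)⁴ × 2.3841 = 0.123 × 2.3275 × 2.3841 = 0.6825.
T(703)/T(421) = exp(τ_B − τ_A) = exp(0.5947) = 1.8125.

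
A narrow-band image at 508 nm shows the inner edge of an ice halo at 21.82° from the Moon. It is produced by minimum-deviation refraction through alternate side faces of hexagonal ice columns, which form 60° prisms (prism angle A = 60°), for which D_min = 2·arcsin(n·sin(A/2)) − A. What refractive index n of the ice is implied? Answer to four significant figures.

1.310

Rearranging: n = sin((D_min + A)/2) / sin(A/2).
(D_min + A)/2 = (21.82° + 60°)/2 = 40.910°.
n = sin 40.910° / sin 30° = 0.6549 / 0.5000 = 1.3097.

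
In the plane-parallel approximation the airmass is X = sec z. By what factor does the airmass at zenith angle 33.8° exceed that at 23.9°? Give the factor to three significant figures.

1.10

X(33.8°)/X(23.9°) = sec 33.8° / sec 23.9° = cos 23.9° / cos 33.8° = 0.9143/0.8310 = 1.1002.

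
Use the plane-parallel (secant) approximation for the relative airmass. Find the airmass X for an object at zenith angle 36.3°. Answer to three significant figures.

X = sec z = 1/cos 36.3° = 1/0.8059 = 1.2408.

1.24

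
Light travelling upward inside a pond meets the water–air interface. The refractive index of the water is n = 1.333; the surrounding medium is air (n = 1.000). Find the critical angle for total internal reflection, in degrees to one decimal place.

48.6°

sin θ_c = n_air / n = 1.000 / 1.333 = 0.7502.
θ_c = arcsin(0.7502) = 48.61°.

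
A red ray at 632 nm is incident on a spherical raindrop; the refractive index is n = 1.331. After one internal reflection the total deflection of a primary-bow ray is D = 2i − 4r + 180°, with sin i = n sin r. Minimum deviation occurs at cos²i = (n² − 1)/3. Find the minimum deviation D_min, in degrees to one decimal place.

137.6°

cos²i = (1.77156 − 1)/3 = 0.25719; i = arccos(0.50714) = 59.527°.
sin r = sin 59.527°/1.331 = 0.64753; r = 40.356°.
D_min = 2·59.527° − 4·40.356° + 180° = 137.630°.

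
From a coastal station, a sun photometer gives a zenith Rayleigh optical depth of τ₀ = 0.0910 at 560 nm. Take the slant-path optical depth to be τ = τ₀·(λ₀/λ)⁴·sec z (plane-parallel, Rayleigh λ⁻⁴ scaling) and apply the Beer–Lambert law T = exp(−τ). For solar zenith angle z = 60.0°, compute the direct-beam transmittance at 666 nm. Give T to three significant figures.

0.913

sec 60.0° = 2.0000.
τ = 0.0910 × (560/666)⁴ × 2.0000 = 0.0910 × 0.4999 × 2.0000 = 0.0910.
T = exp(−0.0910) = 0.9130.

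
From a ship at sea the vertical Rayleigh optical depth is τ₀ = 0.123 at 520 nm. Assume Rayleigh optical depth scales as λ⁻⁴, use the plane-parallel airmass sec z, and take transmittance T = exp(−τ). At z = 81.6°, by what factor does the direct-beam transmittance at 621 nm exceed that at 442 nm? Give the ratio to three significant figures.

Airmass: sec 81.6° = 6.8454.
τ(621 nm) = 0.123 × (520/621)⁴ × 6.8454 = 0.123 × 0.4916 × 6.8454 = 0.4140.
τ(442 nm) = 0.123 × (520/442)⁴ × 6.8454 = 0.123 × 1.9157 × 6.8454 = 1.6130.
T(621)/T(442) = exp(τ_B − τ_A) = exp(1.1990) = 3.3169.

3.32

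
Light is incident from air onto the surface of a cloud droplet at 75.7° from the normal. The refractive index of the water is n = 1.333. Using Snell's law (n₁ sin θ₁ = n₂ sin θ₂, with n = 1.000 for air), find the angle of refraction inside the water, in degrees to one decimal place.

Snell: sin θ_r = sin θ_i / n = sin 75.7° / 1.333 = 0.9690 / 1.333 = 0.7269.
θ_r = arcsin(0.7269) = 46.63°.

46.6°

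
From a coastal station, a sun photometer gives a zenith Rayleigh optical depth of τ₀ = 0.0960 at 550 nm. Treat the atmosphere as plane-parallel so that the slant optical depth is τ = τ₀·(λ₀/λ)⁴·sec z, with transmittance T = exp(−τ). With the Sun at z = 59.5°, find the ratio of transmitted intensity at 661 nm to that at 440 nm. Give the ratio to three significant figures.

Airmass: sec 59.5° = 1.9703.
τ(661 nm) = 0.0960 × (550/661)⁴ × 1.9703 = 0.0960 × 0.4793 × 1.9703 = 0.0907.
τ(440 nm) = 0.0960 × (550/440)⁴ × 1.9703 = 0.0960 × 2.4414 × 1.9703 = 0.4618.
T(661)/T(440) = exp(τ_B − τ_A) = exp(0.3711) = 1.4494.

1.45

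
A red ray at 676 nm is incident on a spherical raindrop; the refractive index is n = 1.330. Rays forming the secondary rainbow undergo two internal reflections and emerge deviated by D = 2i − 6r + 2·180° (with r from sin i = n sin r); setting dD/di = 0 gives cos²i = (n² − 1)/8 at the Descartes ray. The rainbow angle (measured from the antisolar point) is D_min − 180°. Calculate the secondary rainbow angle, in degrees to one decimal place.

cos²i = (1.76890 − 1)/8 = 0.09611; i = arccos(0.31002) = 71.940°.
sin r = sin 71.940°/1.330 = 0.71483; r = 45.630°.
D_min = 2·71.940° − 6·45.630° + 360° = 230.101°.
Rainbow angle = D_min − 180° = 50.101°.

50.1°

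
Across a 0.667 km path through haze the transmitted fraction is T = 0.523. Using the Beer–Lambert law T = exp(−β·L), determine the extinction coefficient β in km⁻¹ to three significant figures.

0.972 km⁻¹

Beer–Lambert: T = exp(−βL) ⇒ β = −ln(T)/L = −ln(0.523)/0.667 = 0.6482/0.667 = 0.9718 km⁻¹.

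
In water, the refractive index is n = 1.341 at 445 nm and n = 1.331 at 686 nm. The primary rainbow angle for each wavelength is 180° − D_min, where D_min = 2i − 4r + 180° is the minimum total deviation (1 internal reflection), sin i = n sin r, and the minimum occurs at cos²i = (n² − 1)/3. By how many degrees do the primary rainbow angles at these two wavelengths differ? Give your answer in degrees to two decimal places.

At 445 nm (n = 1.341): cos²i = 0.26609 → i = 58.946°, r = 39.705°, D_min = 139.071°, rainbow angle = 40.929°.
At 686 nm (n = 1.331): cos²i = 0.25719 → i = 59.527°, r = 40.356°, D_min = 137.630°, rainbow angle = 42.370°.
Angular width = |40.929° − 42.370°| = 1.441°.

1.44°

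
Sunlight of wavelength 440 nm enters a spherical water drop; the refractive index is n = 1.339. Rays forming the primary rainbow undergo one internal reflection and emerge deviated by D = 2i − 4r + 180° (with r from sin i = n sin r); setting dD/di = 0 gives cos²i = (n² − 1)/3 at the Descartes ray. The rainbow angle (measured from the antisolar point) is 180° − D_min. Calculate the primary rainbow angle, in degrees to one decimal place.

41.2°

cos²i = (1.79292 − 1)/3 = 0.26431; i = arccos(0.51411) = 59.062°.
sin r = sin 59.062°/1.339 = 0.64057; r = 39.834°.
D_min = 2·59.062° − 4·39.834° + 180° = 138.786°.
Rainbow angle = 180° − D_min = 41.214°.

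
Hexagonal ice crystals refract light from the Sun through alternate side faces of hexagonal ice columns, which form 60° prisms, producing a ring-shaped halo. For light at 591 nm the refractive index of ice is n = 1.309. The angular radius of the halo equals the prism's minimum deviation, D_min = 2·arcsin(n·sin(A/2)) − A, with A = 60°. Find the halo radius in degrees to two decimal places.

21.76°

n·sin(A/2) = 1.309 × sin 30° = 1.309 × 0.5000 = 0.6545.
D_min = 2·arcsin(0.6545) − 60° = 2 × 40.882° − 60° = 21.763°.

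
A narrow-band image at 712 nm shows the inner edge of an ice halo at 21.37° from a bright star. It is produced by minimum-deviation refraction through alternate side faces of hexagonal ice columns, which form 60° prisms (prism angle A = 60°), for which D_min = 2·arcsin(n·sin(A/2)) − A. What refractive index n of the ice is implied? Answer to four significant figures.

1.304

Rearranging: n = sin((D_min + A)/2) / sin(A/2).
(D_min + A)/2 = (21.37° + 60°)/2 = 40.685°.
n = sin 40.685° / sin 30° = 0.6519 / 0.5000 = 1.3038.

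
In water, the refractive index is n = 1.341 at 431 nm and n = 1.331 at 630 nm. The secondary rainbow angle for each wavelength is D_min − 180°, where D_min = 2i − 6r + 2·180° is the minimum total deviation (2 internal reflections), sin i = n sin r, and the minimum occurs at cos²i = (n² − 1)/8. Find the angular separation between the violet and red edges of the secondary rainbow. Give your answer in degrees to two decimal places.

At 431 nm (n = 1.341): cos²i = 0.09979 → i = 71.586°, r = 45.034°, D_min = 232.966°, rainbow angle = 52.966°.
At 630 nm (n = 1.331): cos²i = 0.09645 → i = 71.907°, r = 45.575°, D_min = 230.365°, rainbow angle = 50.365°.
Angular width = |52.966° − 50.365°| = 2.601°.

2.60°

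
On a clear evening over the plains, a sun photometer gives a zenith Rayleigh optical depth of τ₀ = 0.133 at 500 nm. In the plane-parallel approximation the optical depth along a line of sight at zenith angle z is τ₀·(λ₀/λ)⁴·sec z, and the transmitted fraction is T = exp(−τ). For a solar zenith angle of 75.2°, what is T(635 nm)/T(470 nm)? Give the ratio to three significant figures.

1.59

Airmass: sec 75.2° = 3.9147.
τ(635 nm) = 0.133 × (500/635)⁴ × 3.9147 = 0.133 × 0.3844 × 3.9147 = 0.2001.
τ(470 nm) = 0.133 × (500/470)⁴ × 3.9147 = 0.133 × 1.2808 × 3.9147 = 0.6669.
T(635)/T(470) = exp(τ_B − τ_A) = exp(0.4667) = 1.5948.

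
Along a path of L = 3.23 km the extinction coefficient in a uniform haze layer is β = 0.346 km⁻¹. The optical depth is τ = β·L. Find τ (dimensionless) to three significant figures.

1.12

τ = β·L = 0.346 × 3.23 = 1.1176.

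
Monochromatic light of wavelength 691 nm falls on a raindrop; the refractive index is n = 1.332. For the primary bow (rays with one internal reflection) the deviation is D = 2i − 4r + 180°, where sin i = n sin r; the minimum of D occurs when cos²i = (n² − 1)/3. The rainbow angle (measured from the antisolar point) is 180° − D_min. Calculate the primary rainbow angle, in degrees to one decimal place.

42.2°

cos²i = (1.77422 − 1)/3 = 0.25807; i = arccos(0.50801) = 59.469°.
sin r = sin 59.469°/1.332 = 0.64666; r = 40.290°.
D_min = 2·59.469° − 4·40.290° + 180° = 137.776°.
Rainbow angle = 180° − D_min = 42.224°.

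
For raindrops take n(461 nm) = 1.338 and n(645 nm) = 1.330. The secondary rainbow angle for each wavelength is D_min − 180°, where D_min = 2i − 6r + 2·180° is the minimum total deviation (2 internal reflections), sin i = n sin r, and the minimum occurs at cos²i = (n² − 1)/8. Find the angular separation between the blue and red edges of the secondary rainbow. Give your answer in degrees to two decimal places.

At 461 nm (n = 1.338): cos²i = 0.09878 → i = 71.682°, r = 45.195°, D_min = 232.193°, rainbow angle = 52.193°.
At 645 nm (n = 1.330): cos²i = 0.09611 → i = 71.940°, r = 45.630°, D_min = 230.101°, rainbow angle = 50.101°.
Angular width = |52.193° − 50.101°| = 2.092°.

2.09°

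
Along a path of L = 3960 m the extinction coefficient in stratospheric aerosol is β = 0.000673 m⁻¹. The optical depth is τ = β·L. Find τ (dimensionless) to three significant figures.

τ = β·L = 0.000673 × 3960 = 2.6651.

2.67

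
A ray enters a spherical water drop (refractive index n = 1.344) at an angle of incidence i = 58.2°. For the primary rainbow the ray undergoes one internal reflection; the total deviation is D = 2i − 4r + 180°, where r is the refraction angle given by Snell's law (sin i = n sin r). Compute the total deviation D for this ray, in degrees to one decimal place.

sin r = sin 58.2° / 1.344 = 0.8499/1.344 = 0.6324; r = 39.22°.
D = 2·58.2° − 4·39.22° + 180° = 116.40° − 156.90° + 180° = 139.50°.

139.5°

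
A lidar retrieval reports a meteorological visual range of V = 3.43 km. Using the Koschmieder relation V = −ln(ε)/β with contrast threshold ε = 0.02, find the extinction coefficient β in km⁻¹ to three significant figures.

β = −ln(0.02) / V = 3.912 / 3.43 = 1.1405 km⁻¹.

1.14 km⁻¹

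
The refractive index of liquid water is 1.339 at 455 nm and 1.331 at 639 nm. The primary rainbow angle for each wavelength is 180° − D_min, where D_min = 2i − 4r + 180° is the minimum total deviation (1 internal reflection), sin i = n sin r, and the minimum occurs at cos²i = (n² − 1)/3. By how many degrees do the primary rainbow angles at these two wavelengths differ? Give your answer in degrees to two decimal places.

At 455 nm (n = 1.339): cos²i = 0.26431 → i = 59.062°, r = 39.834°, D_min = 138.786°, rainbow angle = 41.214°.
At 639 nm (n = 1.331): cos²i = 0.25719 → i = 59.527°, r = 40.356°, D_min = 137.630°, rainbow angle = 42.370°.
Angular width = |41.214° − 42.370°| = 1.156°.

1.16°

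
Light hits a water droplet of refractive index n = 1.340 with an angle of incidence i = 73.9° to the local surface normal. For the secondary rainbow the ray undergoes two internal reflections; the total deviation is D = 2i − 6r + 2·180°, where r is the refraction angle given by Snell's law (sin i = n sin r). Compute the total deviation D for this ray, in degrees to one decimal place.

233.0°

sin r = sin 73.9° / 1.340 = 0.9608/1.340 = 0.7170; r = 45.81°.
D = 2·73.9° − 6·45.81° + 2·180° = 147.80° − 274.84° + 360° = 232.96°.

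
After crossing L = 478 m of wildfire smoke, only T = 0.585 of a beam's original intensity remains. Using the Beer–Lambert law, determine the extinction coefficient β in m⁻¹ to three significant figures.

0.00112 m⁻¹

Beer–Lambert: T = exp(−βL) ⇒ β = −ln(T)/L = −ln(0.585)/478 = 0.5361/478 = 0.001122 m⁻¹.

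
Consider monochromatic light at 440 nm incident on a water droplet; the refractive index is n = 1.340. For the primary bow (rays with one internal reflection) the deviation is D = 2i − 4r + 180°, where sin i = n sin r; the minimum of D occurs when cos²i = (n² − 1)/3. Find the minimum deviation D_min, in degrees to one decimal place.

cos²i = (1.79560 − 1)/3 = 0.26520; i = arccos(0.51498) = 59.004°.
sin r = sin 59.004°/1.340 = 0.63971; r = 39.770°.
D_min = 2·59.004° − 4·39.770° + 180° = 138.929°.

138.9°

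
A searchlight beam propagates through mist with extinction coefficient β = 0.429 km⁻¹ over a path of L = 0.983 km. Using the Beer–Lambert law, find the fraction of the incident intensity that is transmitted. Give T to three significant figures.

0.656

τ = β·L = 0.429 × 0.983 = 0.4217.
T = exp(−0.4217) = 0.6559.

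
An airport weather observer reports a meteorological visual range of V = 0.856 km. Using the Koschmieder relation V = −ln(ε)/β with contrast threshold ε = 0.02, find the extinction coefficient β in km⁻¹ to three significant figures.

β = −ln(0.02) / V = 3.912 / 0.856 = 4.5701 km⁻¹.

4.57 km⁻¹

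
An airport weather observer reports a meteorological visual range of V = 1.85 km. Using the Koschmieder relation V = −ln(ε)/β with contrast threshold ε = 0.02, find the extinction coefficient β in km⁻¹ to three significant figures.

β = −ln(0.02) / V = 3.912 / 1.85 = 2.1146 km⁻¹.

2.11 km⁻¹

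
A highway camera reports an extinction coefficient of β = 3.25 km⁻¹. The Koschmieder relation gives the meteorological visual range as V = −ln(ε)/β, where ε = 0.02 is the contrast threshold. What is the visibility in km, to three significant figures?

V = −ln(0.02) / 3.25 = 3.912 / 3.25 = 1.2037 km.

1.20 km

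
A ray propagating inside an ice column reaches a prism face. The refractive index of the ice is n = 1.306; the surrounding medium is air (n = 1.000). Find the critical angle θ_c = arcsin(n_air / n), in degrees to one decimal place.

50.0°

sin θ_c = n_air / n = 1.000 / 1.306 = 0.7657.
θ_c = arcsin(0.7657) = 49.97°.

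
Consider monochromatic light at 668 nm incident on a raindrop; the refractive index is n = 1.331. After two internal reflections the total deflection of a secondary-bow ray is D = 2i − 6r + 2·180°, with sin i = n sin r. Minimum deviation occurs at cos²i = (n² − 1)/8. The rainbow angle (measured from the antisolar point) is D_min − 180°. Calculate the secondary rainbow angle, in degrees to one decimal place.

cos²i = (1.77156 − 1)/8 = 0.09645; i = arccos(0.31056) = 71.907°.
sin r = sin 71.907°/1.331 = 0.71417; r = 45.575°.
D_min = 2·71.907° − 6·45.575° + 360° = 230.365°.
Rainbow angle = D_min − 180° = 50.365°.

50.4°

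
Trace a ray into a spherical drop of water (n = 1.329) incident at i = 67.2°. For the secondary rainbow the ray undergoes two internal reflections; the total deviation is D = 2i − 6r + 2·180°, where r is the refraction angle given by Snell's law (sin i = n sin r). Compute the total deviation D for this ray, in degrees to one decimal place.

230.9°

sin r = sin 67.2° / 1.329 = 0.9219/1.329 = 0.6937; r = 43.92°.
D = 2·67.2° − 6·43.92° + 2·180° = 134.40° − 263.52° + 360° = 230.88°.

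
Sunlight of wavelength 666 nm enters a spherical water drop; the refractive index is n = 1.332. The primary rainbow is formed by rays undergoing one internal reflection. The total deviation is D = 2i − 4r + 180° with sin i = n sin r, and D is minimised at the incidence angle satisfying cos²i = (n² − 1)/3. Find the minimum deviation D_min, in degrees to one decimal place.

137.8°

cos²i = (1.77422 − 1)/3 = 0.25807; i = arccos(0.50801) = 59.469°.
sin r = sin 59.469°/1.332 = 0.64666; r = 40.290°.
D_min = 2·59.469° − 4·40.290° + 180° = 137.776°.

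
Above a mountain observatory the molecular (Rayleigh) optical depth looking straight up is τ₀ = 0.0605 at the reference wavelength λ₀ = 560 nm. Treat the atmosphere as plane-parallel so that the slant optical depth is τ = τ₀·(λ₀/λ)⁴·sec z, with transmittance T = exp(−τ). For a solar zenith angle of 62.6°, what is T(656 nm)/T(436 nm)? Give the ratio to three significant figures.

Airmass: sec 62.6° = 2.1730.
τ(656 nm) = 0.0605 × (560/656)⁴ × 2.1730 = 0.0605 × 0.5311 × 2.1730 = 0.0698.
τ(436 nm) = 0.0605 × (560/436)⁴ × 2.1730 = 0.0605 × 2.7215 × 2.1730 = 0.3578.
T(656)/T(436) = exp(τ_B − τ_A) = exp(0.2880) = 1.3337.

1.33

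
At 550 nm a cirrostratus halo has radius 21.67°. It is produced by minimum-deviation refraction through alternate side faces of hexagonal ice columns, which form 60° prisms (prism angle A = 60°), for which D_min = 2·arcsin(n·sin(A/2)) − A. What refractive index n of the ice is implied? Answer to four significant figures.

1.308

Rearranging: n = sin((D_min + A)/2) / sin(A/2).
(D_min + A)/2 = (21.67° + 60°)/2 = 40.835°.
n = sin 40.835° / sin 30° = 0.6539 / 0.5000 = 1.3078.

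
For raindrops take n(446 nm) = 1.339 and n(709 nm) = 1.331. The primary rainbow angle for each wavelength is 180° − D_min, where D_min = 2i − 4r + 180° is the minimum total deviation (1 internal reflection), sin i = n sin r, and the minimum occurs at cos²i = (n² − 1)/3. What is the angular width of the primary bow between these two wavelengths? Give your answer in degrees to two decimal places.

At 446 nm (n = 1.339): cos²i = 0.26431 → i = 59.062°, r = 39.834°, D_min = 138.786°, rainbow angle = 41.214°.
At 709 nm (n = 1.331): cos²i = 0.25719 → i = 59.527°, r = 40.356°, D_min = 137.630°, rainbow angle = 42.370°.
Angular width = |41.214° − 42.370°| = 1.156°.

1.16°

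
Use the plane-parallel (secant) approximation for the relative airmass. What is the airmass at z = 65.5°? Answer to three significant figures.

X = sec z = 1/cos 65.5° = 1/0.4147 = 2.4114.

2.41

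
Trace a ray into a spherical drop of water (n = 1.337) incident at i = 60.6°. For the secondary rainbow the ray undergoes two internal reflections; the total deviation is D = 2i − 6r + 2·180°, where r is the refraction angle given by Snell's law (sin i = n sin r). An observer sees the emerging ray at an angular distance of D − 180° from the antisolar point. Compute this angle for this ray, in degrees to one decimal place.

sin r = sin 60.6° / 1.337 = 0.8712/1.337 = 0.6516; r = 40.66°.
D = 2·60.6° − 6·40.66° + 2·180° = 121.20° − 243.98° + 360° = 237.22°.
Angle from antisolar point = D − 180° = 57.22°.

57.2°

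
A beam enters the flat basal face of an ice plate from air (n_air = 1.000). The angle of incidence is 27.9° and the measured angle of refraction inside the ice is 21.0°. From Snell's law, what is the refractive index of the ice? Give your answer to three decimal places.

n = sin θ_i / sin θ_r = sin 27.9° / sin 21.0° = 0.4679 / 0.3584 = 1.3057.

1.306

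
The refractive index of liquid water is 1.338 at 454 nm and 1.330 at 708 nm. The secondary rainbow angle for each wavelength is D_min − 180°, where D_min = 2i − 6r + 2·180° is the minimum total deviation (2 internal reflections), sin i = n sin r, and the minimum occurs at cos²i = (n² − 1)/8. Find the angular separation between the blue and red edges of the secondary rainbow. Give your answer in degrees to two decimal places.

2.09°

At 454 nm (n = 1.338): cos²i = 0.09878 → i = 71.682°, r = 45.195°, D_min = 232.193°, rainbow angle = 52.193°.
At 708 nm (n = 1.330): cos²i = 0.09611 → i = 71.940°, r = 45.630°, D_min = 230.101°, rainbow angle = 50.101°.
Angular width = |52.193° − 50.101°| = 2.092°.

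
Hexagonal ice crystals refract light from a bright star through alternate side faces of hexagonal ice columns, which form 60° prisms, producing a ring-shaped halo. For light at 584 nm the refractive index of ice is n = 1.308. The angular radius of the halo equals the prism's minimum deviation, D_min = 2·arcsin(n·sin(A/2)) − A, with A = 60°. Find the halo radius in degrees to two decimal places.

21.69°

n·sin(A/2) = 1.308 × sin 30° = 1.308 × 0.5000 = 0.6540.
D_min = 2·arcsin(0.6540) − 60° = 2 × 40.844° − 60° = 21.688°.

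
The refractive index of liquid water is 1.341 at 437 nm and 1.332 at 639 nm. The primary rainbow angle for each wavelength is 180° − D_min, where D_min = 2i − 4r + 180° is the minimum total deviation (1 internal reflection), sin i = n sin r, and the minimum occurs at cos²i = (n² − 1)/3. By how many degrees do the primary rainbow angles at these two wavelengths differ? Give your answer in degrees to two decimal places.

1.29°

At 437 nm (n = 1.341): cos²i = 0.26609 → i = 58.946°, r = 39.705°, D_min = 139.071°, rainbow angle = 40.929°.
At 639 nm (n = 1.332): cos²i = 0.25807 → i = 59.469°, r = 40.290°, D_min = 137.776°, rainbow angle = 42.224°.
Angular width = |40.929° − 42.224°| = 1.295°.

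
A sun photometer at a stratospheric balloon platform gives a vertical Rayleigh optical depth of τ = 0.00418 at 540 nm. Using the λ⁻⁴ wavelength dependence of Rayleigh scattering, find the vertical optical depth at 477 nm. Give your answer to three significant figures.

τ(477 nm) = τ(540 nm) × (540/477)⁴ = 0.00418 × (1.1321)⁴ = 0.00418 × 1.6425 = 0.0069.

0.00687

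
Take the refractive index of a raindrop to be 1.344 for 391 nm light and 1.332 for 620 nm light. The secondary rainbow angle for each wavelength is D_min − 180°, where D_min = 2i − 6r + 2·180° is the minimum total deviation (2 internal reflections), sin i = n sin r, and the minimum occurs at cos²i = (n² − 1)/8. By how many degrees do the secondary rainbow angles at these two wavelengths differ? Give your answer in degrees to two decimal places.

3.10°

At 391 nm (n = 1.344): cos²i = 0.10079 → i = 71.490°, r = 44.874°, D_min = 233.733°, rainbow angle = 53.733°.
At 620 nm (n = 1.332): cos²i = 0.09678 → i = 71.875°, r = 45.520°, D_min = 230.628°, rainbow angle = 50.628°.
Angular width = |53.733° − 50.628°| = 3.104°.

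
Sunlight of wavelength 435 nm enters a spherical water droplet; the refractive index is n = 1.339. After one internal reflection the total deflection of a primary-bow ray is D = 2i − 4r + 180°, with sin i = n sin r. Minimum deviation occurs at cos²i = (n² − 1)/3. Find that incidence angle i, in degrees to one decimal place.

59.1°

cos²i = (1.339² − 1)/3 = (1.79292 − 1)/3 = 0.26431.
cos i = 0.51411, so i = 59.062°.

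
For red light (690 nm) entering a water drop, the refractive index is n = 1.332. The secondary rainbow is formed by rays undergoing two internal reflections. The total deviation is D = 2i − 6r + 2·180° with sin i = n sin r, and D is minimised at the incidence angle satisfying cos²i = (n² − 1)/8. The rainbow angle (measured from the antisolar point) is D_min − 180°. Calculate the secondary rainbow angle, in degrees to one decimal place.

50.6°

cos²i = (1.77422 − 1)/8 = 0.09678; i = arccos(0.31109) = 71.875°.
sin r = sin 71.875°/1.332 = 0.71350; r = 45.520°.
D_min = 2·71.875° − 6·45.520° + 360° = 230.628°.
Rainbow angle = D_min − 180° = 50.628°.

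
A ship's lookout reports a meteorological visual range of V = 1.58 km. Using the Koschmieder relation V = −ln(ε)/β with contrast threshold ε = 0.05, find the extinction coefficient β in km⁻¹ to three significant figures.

1.90 km⁻¹

β = −ln(0.05) / V = 2.996 / 1.58 = 1.8960 km⁻¹.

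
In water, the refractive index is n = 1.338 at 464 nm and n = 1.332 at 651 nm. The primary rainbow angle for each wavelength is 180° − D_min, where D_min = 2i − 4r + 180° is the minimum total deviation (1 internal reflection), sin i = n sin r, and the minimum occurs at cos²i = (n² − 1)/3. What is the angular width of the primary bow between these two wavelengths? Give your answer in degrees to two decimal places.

0.87°

At 464 nm (n = 1.338): cos²i = 0.26341 → i = 59.120°, r = 39.899°, D_min = 138.643°, rainbow angle = 41.357°.
At 651 nm (n = 1.332): cos²i = 0.25807 → i = 59.469°, r = 40.290°, D_min = 137.776°, rainbow angle = 42.224°.
Angular width = |41.357° − 42.224°| = 0.867°.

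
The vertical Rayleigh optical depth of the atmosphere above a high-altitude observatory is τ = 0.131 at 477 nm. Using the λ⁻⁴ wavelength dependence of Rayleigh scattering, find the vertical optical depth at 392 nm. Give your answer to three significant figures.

0.287

τ(392 nm) = τ(477 nm) × (477/392)⁴ = 0.131 × (1.2168)⁴ = 0.131 × 2.1924 = 0.2872.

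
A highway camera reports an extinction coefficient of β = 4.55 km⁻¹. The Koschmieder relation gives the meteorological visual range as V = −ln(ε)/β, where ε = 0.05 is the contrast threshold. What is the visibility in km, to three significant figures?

V = −ln(0.05) / 4.55 = 2.996 / 4.55 = 0.6584 km.

0.658 km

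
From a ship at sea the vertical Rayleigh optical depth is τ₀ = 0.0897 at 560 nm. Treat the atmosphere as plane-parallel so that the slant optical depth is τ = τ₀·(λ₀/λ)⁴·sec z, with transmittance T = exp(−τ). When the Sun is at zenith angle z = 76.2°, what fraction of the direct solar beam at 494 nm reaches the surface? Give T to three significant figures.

0.537

sec 76.2° = 4.1923.
τ = 0.0897 × (560/494)⁴ × 4.1923 = 0.0897 × 1.6514 × 4.1923 = 0.6210.
T = exp(−0.6210) = 0.5374.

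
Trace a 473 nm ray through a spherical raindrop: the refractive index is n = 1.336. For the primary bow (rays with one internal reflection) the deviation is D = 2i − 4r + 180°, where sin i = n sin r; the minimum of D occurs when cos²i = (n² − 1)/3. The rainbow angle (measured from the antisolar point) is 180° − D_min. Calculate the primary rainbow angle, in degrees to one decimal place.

cos²i = (1.78490 − 1)/3 = 0.26163; i = arccos(0.51150) = 59.236°.
sin r = sin 59.236°/1.336 = 0.64318; r = 40.029°.
D_min = 2·59.236° − 4·40.029° + 180° = 138.356°.
Rainbow angle = 180° − D_min = 41.644°.

41.6°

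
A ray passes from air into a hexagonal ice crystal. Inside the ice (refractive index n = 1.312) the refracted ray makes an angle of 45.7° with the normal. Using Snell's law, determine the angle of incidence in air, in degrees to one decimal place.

Snell: sin θ_i = n · sin θ_r = 1.312 × sin 45.7° = 1.312 × 0.7157 = 0.9390.
θ_i = arcsin(0.9390) = 69.88°.

69.9°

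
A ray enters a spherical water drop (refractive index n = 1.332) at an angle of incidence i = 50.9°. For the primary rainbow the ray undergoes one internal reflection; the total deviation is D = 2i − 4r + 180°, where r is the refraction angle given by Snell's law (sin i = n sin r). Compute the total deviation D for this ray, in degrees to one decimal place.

sin r = sin 50.9° / 1.332 = 0.7760/1.332 = 0.5826; r = 35.63°.
D = 2·50.9° − 4·35.63° + 180° = 101.80° − 142.54° + 180° = 139.26°.

139.3°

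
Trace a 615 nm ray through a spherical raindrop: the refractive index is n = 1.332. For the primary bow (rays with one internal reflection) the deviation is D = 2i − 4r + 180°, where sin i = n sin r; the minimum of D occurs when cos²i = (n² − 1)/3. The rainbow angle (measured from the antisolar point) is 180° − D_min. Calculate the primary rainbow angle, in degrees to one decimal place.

cos²i = (1.77422 − 1)/3 = 0.25807; i = arccos(0.50801) = 59.469°.
sin r = sin 59.469°/1.332 = 0.64666; r = 40.290°.
D_min = 2·59.469° − 4·40.290° + 180° = 137.776°.
Rainbow angle = 180° − D_min = 42.224°.

42.2°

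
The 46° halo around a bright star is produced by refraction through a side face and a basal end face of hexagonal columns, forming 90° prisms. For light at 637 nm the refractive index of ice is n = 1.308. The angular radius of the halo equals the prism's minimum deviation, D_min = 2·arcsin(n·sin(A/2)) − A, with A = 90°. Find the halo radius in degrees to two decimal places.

45.31°

n·sin(A/2) = 1.308 × sin 45° = 1.308 × 0.7071 = 0.9249.
D_min = 2·arcsin(0.9249) − 90° = 2 × 67.653° − 90° = 45.305°.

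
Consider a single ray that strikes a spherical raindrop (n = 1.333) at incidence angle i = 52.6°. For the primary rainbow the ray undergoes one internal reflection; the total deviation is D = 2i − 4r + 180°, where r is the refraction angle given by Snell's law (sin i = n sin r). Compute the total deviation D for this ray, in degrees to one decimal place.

sin r = sin 52.6° / 1.333 = 0.7944/1.333 = 0.5960; r = 36.58°.
D = 2·52.6° − 4·36.58° + 180° = 105.20° − 146.32° + 180° = 138.88°.

138.9°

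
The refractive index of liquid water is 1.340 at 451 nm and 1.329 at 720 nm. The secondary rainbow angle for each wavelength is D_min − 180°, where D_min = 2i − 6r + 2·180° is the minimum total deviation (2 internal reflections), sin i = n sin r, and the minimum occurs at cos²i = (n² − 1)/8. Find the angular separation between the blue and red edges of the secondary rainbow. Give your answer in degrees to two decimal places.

2.87°

At 451 nm (n = 1.340): cos²i = 0.09945 → i = 71.618°, r = 45.088°, D_min = 232.709°, rainbow angle = 52.709°.
At 720 nm (n = 1.329): cos²i = 0.09578 → i = 71.972°, r = 45.685°, D_min = 229.837°, rainbow angle = 49.837°.
Angular width = |52.709° − 49.837°| = 2.872°.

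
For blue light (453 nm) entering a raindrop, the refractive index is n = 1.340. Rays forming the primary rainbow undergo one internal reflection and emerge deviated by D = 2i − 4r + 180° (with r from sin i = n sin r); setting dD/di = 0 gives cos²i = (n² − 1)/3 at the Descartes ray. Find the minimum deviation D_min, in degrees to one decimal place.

138.9°

cos²i = (1.79560 − 1)/3 = 0.26520; i = arccos(0.51498) = 59.004°.
sin r = sin 59.004°/1.340 = 0.63971; r = 39.770°.
D_min = 2·59.004° − 4·39.770° + 180° = 138.929°.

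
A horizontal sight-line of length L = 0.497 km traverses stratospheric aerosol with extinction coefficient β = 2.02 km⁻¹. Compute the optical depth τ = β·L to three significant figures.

τ = β·L = 2.02 × 0.497 = 1.0039.

1.00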